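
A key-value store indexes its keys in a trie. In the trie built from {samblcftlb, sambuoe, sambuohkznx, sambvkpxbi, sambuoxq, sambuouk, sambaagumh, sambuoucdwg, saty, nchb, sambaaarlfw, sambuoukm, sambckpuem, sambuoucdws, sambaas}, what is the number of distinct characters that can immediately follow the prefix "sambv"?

The children of the "sambv" node are the distinct next characters among strings starting with "sambv".
Characters that immediately follow "sambv" among the stored strings: {k}.
That node has 1 child edge.

1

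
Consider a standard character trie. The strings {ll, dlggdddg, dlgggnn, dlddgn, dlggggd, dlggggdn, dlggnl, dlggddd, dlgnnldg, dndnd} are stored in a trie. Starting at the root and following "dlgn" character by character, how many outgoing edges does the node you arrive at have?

Walk "dlgn" from the root, arriving at one node.
Characters that immediately follow "dlgn" among the stored strings: {n}.
That node has 1 child edge.

1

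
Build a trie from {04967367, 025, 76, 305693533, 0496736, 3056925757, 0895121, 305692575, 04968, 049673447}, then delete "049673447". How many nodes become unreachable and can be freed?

3

After clearing the end-marker at "049673447", prune upward until reaching a node still needed by another word.
The suffix "447" (3 nodes) is used only by "049673447"; the node for "049673" still has the child "6", so pruning stops there.
Nodes removed: 3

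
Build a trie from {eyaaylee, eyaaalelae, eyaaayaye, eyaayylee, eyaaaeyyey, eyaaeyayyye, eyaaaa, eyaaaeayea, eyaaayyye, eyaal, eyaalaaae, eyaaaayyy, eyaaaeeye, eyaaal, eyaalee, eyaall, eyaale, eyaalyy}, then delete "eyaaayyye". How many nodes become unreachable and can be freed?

After clearing the end-marker at "eyaaayyye", prune upward until reaching a node still needed by another word.
The suffix "yye" (3 nodes) is used only by "eyaaayyye"; the node for "eyaaay" still has the child "a", so pruning stops there.
Nodes removed: 3

3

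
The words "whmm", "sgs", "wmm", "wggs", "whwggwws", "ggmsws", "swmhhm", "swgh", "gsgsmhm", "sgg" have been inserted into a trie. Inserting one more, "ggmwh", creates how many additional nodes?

2

"ggm" is already a path in the trie; the remaining "wh" must be added.
Each of the 2 remaining characters creates one node.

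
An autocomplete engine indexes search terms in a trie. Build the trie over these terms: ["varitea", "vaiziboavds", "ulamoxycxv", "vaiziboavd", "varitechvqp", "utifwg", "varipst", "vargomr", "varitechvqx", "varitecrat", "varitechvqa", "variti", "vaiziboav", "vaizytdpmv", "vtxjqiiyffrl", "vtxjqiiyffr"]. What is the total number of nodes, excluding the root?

For each word, the new-node count is its length minus the longest prefix already in the trie:
  "varitea" → 7 new (v, a, r, i, t, e, a)
  "vaiziboavds" → prefix "va" already present; 9 new (i, z, i, b, o, a, v, d, s)
  "ulamoxycxv" → 10 new (u, l, a, m, o, x, y, c, x, v)
  "vaiziboavd" → prefix "vaiziboavd" already present; 0 new (none)
  "varitechvqp" → prefix "varite" already present; 5 new (c, h, v, q, p)
  "utifwg" → prefix "u" already present; 5 new (t, i, f, w, g)
  "varipst" → prefix "vari" already present; 3 new (p, s, t)
  "vargomr" → prefix "var" already present; 4 new (g, o, m, r)
  "varitechvqx" → prefix "varitechvq" already present; 1 new (x)
  "varitecrat" → prefix "varitec" already present; 3 new (r, a, t)
  "varitechvqa" → prefix "varitechvq" already present; 1 new (a)
  "variti" → prefix "varit" already present; 1 new (i)
  "vaiziboav" → prefix "vaiziboav" already present; 0 new (none)
  "vaizytdpmv" → prefix "vaiz" already present; 6 new (y, t, d, p, m, v)
  "vtxjqiiyffrl" → prefix "v" already present; 11 new (t, x, j, q, i, i, y, f, f, r, l)
  "vtxjqiiyffr" → prefix "vtxjqiiyffr" already present; 0 new (none)
Total nodes = 7 + 9 + 10 + 0 + 5 + 5 + 3 + 4 + 1 + 3 + 1 + 1 + 0 + 6 + 11 + 0 = 66

66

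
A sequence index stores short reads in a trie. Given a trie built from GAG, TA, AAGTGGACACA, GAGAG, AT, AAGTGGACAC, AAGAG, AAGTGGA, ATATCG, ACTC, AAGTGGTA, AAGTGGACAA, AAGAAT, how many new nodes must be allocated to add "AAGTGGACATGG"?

3

"AAGTGGACA" is already a path in the trie; the remaining "TGG" must be added.
Each of the 3 remaining characters creates one node.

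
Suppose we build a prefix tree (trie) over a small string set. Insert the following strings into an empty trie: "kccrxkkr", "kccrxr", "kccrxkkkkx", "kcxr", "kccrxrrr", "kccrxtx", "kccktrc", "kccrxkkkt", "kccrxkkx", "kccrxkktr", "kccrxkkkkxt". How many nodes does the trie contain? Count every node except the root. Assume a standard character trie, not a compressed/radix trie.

Trace insertions, counting only characters that open a new branch:
  "kccrxkkr" → 8 new (k, c, c, r, x, k, k, r)
  "kccrxr" → prefix "kccrx" already present; 1 new (r)
  "kccrxkkkkx" → prefix "kccrxkk" already present; 3 new (k, k, x)
  "kcxr" → prefix "kc" already present; 2 new (x, r)
  "kccrxrrr" → prefix "kccrxr" already present; 2 new (r, r)
  "kccrxtx" → prefix "kccrx" already present; 2 new (t, x)
  "kccktrc" → prefix "kcc" already present; 4 new (k, t, r, c)
  "kccrxkkkt" → prefix "kccrxkkk" already present; 1 new (t)
  "kccrxkkx" → prefix "kccrxkk" already present; 1 new (x)
  "kccrxkktr" → prefix "kccrxkk" already present; 2 new (t, r)
  "kccrxkkkkxt" → prefix "kccrxkkkkx" already present; 1 new (t)
Total nodes = 8 + 1 + 3 + 2 + 2 + 2 + 4 + 1 + 1 + 2 + 1 = 27

27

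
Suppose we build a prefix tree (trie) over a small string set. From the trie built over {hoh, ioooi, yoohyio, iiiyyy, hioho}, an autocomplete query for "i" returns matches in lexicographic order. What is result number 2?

ioooi

Words with prefix "i", in lexicographic order: "iiiyyy", "ioooi"
Position 2: ioooi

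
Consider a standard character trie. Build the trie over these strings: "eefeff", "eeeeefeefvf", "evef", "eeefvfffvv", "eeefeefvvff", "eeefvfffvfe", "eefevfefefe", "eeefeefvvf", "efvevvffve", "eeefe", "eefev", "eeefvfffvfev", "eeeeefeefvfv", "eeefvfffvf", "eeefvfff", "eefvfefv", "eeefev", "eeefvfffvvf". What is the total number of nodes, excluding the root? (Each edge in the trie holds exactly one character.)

Insert word by word; a character creates a node only if that edge doesn't already exist:
  "eefeff" → 6 new (e, e, f, e, f, f)
  "eeeeefeefvf" → prefix "ee" already present; 9 new (e, e, e, f, e, e, f, v, f)
  "evef" → prefix "e" already present; 3 new (v, e, f)
  "eeefvfffvv" → prefix "eee" already present; 7 new (f, v, f, f, f, v, v)
  "eeefeefvvff" → prefix "eeef" already present; 7 new (e, e, f, v, v, f, f)
  "eeefvfffvfe" → prefix "eeefvfffv" already present; 2 new (f, e)
  "eefevfefefe" → prefix "eefe" already present; 7 new (v, f, e, f, e, f, e)
  "eeefeefvvf" → prefix "eeefeefvvf" already present; 0 new (none)
  "efvevvffve" → prefix "e" already present; 9 new (f, v, e, v, v, f, f, v, e)
  "eeefe" → prefix "eeefe" already present; 0 new (none)
  "eefev" → prefix "eefev" already present; 0 new (none)
  "eeefvfffvfev" → prefix "eeefvfffvfe" already present; 1 new (v)
  "eeeeefeefvfv" → prefix "eeeeefeefvf" already present; 1 new (v)
  "eeefvfffvf" → prefix "eeefvfffvf" already present; 0 new (none)
  "eeefvfff" → prefix "eeefvfff" already present; 0 new (none)
  "eefvfefv" → prefix "eef" already present; 5 new (v, f, e, f, v)
  "eeefev" → prefix "eeefe" already present; 1 new (v)
  "eeefvfffvvf" → prefix "eeefvfffvv" already present; 1 new (f)
Total nodes = 6 + 9 + 3 + 7 + 7 + 2 + 7 + 0 + 9 + 0 + 0 + 1 + 1 + 0 + 0 + 5 + 1 + 1 = 59

59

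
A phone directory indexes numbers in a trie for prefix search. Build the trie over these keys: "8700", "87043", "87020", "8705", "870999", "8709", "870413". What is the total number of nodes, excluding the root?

14

Trie structure (* marks end of a word):
(root)
└─ 8
   └─ 7
      └─ 0
         ├─ 0 *
         ├─ 2
         │  └─ 0 *
         ├─ 4
         │  ├─ 1
         │  │  └─ 3 *
         │  └─ 3 *
         ├─ 5 *
         └─ 9 *
            └─ 9
               └─ 9 *
Counting every labelled node above: 14.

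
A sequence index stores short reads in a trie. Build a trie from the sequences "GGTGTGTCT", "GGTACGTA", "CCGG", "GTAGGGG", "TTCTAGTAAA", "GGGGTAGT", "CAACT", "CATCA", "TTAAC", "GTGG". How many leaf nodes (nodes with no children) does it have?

A leaf is a node with no children — equivalently, the end of a word that is not a proper prefix of any other stored word.
Those words: "CAACT", "CATCA", "CCGG", "GGGGTAGT", "GGTACGTA", "GGTGTGTCT", "GTAGGGG", "GTGG", "TTAAC", "TTCTAGTAAA"
Leaf count: 10

10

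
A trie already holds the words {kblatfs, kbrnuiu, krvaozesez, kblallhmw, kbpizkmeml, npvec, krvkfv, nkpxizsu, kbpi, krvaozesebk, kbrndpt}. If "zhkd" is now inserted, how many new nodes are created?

4

No existing word starts with "z", so every character of "zhkd" needs a new node.
4 − 0 = 4 new nodes.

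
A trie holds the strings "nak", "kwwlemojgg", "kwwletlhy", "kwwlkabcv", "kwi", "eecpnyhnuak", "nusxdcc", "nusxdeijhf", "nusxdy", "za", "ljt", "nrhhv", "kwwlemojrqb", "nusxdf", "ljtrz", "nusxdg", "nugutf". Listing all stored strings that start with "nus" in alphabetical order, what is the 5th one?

nusxdy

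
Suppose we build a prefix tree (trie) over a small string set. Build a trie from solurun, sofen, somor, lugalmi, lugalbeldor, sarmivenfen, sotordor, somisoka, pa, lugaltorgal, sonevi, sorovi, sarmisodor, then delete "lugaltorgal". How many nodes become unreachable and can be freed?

6

A node on "lugaltorgal"'s path can go only if nothing else ends at it or branches off below it.
The suffix "torgal" (6 nodes) is used only by "lugaltorgal"; the node for "lugal" still has the child "m", so pruning stops there.
Nodes removed: 6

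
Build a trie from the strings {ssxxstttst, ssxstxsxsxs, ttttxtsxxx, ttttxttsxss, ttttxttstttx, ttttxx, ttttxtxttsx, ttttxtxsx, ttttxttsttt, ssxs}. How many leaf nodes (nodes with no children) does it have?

Leaves are exactly the stored words that no other stored word extends.
Those words: "ssxstxsxsxs", "ssxxstttst", "ttttxtsxxx", "ttttxttstttx", "ttttxttsxss", "ttttxtxsx", "ttttxtxttsx", "ttttxx"
Leaf count: 8

8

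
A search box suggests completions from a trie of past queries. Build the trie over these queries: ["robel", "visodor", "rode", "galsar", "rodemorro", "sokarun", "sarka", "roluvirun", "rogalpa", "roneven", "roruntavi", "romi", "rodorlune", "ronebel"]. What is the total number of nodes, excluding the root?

For each word, the new-node count is its length minus the longest prefix already in the trie:
  "robel" → 5 new (r, o, b, e, l)
  "visodor" → 7 new (v, i, s, o, d, o, r)
  "rode" → prefix "ro" already present; 2 new (d, e)
  "galsar" → 6 new (g, a, l, s, a, r)
  "rodemorro" → prefix "rode" already present; 5 new (m, o, r, r, o)
  "sokarun" → 7 new (s, o, k, a, r, u, n)
  "sarka" → prefix "s" already present; 4 new (a, r, k, a)
  "roluvirun" → prefix "ro" already present; 7 new (l, u, v, i, r, u, n)
  "rogalpa" → prefix "ro" already present; 5 new (g, a, l, p, a)
  "roneven" → prefix "ro" already present; 5 new (n, e, v, e, n)
  "roruntavi" → prefix "ro" already present; 7 new (r, u, n, t, a, v, i)
  "romi" → prefix "ro" already present; 2 new (m, i)
  "rodorlune" → prefix "rod" already present; 6 new (o, r, l, u, n, e)
  "ronebel" → prefix "rone" already present; 3 new (b, e, l)
Total nodes = 5 + 7 + 2 + 6 + 5 + 7 + 4 + 7 + 5 + 5 + 7 + 2 + 6 + 3 = 71

71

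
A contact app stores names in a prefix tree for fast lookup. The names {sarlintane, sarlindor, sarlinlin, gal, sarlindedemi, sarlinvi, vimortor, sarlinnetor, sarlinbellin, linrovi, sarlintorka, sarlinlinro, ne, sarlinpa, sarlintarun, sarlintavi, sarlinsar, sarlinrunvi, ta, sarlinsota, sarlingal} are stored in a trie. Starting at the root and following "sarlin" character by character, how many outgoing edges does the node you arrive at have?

10

Walk "sarlin" from the root, arriving at one node.
Characters that immediately follow "sarlin" among the stored strings: {b, d, g, l, n, p, r, s, t, v}.
That node has 10 child edges.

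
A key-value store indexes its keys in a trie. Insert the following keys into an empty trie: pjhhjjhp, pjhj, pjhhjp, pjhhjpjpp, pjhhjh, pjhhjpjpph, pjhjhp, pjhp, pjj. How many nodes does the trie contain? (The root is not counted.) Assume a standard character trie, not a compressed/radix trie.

19

For each word, the new-node count is its length minus the longest prefix already in the trie:
  "pjhhjjhp" → 8 new (p, j, h, h, j, j, h, p)
  "pjhj" → prefix "pjh" already present; 1 new (j)
  "pjhhjp" → prefix "pjhhj" already present; 1 new (p)
  "pjhhjpjpp" → prefix "pjhhjp" already present; 3 new (j, p, p)
  "pjhhjh" → prefix "pjhhj" already present; 1 new (h)
  "pjhhjpjpph" → prefix "pjhhjpjpp" already present; 1 new (h)
  "pjhjhp" → prefix "pjhj" already present; 2 new (h, p)
  "pjhp" → prefix "pjh" already present; 1 new (p)
  "pjj" → prefix "pj" already present; 1 new (j)
Total nodes = 8 + 1 + 1 + 3 + 1 + 1 + 2 + 1 + 1 = 19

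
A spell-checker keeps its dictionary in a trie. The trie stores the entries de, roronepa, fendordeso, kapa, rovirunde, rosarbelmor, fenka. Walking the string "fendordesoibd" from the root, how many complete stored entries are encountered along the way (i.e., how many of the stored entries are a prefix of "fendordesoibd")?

Traverse "fendordesoibd" character by character; count nodes along the way that are marked as word ends.
Prefixes of the query that are stored words: "fendordeso"
Count: 1

1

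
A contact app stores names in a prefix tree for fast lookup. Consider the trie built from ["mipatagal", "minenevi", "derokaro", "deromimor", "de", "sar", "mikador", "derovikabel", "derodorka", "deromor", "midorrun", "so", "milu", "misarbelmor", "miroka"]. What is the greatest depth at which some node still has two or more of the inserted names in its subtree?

5

The deepest shared node is where two words last agree before diverging.
e.g. "deromimor" and "deromor" share the prefix "derom" of length 5; no pair shares a longer one.
Longest shared-prefix length: 5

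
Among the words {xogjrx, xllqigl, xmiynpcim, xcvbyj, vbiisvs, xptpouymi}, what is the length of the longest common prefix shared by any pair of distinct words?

The deepest shared node is where two words last agree before diverging.
e.g. "xcvbyj" and "xllqigl" share the prefix "x" of length 1; no pair shares a longer one.
Longest shared-prefix length: 1

1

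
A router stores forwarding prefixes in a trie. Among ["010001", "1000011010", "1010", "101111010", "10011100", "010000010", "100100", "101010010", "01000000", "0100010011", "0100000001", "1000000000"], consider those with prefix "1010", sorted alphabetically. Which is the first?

1010

DFS of the "1010" subtree visits, in order: "1010", "101010010"
The 1st is 1010.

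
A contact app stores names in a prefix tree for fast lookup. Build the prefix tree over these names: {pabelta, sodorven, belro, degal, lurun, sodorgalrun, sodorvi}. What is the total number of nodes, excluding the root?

37

Trie structure (* marks end of a word):
(root)
├─ b
│  └─ e
│     └─ l
│        └─ r
│           └─ o *
├─ d
│  └─ e
│     └─ g
│        └─ a
│           └─ l *
├─ l
│  └─ u
│     └─ r
│        └─ u
│           └─ n *
├─ p
│  └─ a
│     └─ b
│        └─ e
│           └─ l
│              └─ t
│                 └─ a *
└─ s
   └─ o
      └─ d
         └─ o
            └─ r
               ├─ g
               │  └─ a
               │     └─ l
               │        └─ r
               │           └─ u
               │              └─ n *
               └─ v
                  ├─ e
                  │  └─ n *
                  └─ i *
Counting every labelled node above: 37.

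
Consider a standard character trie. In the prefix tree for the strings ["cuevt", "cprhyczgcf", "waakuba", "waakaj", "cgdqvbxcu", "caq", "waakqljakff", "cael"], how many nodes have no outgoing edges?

8

Leaves are exactly the stored words that no other stored word extends.
Those words: "cael", "caq", "cgdqvbxcu", "cprhyczgcf", "cuevt", "waakaj", "waakqljakff", "waakuba"
Leaf count: 8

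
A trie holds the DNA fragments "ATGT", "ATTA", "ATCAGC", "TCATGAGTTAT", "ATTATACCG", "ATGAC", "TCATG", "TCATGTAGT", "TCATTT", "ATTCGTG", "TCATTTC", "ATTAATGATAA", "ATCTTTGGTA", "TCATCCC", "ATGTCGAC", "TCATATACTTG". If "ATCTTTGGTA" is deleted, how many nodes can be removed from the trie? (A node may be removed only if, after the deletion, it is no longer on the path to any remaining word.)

7

A node on "ATCTTTGGTA"'s path can go only if nothing else ends at it or branches off below it.
The suffix "TTTGGTA" (7 nodes) is used only by "ATCTTTGGTA"; the node for "ATC" still has the child "A", so pruning stops there.
Nodes removed: 7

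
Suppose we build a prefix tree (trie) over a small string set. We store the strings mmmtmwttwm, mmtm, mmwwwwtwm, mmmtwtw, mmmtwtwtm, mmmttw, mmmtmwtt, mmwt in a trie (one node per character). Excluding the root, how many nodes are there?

Count nodes per top-level branch (shared prefixes stored once):
  'm'-branch (mmmtmwtt, mmmtmwttwm, mmmttw, mmmtwtw, mmmtwtwtm, mmtm, mmwt, mmwwwwtwm): 27 nodes
Sum: 27

27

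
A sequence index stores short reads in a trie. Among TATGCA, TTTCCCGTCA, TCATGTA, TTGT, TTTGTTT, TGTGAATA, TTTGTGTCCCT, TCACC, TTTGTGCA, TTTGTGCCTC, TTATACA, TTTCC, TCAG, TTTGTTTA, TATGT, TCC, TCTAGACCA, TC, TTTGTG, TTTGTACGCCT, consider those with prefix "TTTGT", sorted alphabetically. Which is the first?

DFS of the "TTTGT" subtree visits, in order: "TTTGTACGCCT", "TTTGTG", "TTTGTGCA", "TTTGTGCCTC", "TTTGTGTCCCT", "TTTGTTT", "TTTGTTTA"
Position 1: TTTGTACGCCT

TTTGTACGCCT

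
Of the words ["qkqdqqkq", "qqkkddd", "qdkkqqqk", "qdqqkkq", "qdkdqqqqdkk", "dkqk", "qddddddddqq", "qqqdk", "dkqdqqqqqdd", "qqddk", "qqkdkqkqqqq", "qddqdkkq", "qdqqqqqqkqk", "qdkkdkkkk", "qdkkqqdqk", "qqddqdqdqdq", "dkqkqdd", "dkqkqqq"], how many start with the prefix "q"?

14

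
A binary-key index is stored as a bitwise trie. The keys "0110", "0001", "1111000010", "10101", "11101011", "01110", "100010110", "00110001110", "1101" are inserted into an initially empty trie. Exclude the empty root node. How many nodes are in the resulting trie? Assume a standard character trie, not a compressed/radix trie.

Count nodes per top-level branch (shared prefixes stored once):
  '0'-branch (0001, 00110001110, 0110, 01110): 18 nodes
  '1'-branch (100010110, 10101, 1101, 11101011, 1111000010): 28 nodes
Sum: 46

46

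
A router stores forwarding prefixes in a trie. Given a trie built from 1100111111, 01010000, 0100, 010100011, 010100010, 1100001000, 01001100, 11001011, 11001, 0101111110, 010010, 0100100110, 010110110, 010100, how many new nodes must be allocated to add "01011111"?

Every character of "01011111" already lies on an existing path (it is a prefix of some stored word).
No new nodes are needed: 0.

0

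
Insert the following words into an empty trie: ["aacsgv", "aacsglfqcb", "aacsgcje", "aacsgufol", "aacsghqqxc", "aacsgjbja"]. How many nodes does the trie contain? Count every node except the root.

27

Insert word by word; a character creates a node only if that edge doesn't already exist:
  "aacsgv" → 6 new (a, a, c, s, g, v)
  "aacsglfqcb" → prefix "aacsg" already present; 5 new (l, f, q, c, b)
  "aacsgcje" → prefix "aacsg" already present; 3 new (c, j, e)
  "aacsgufol" → prefix "aacsg" already present; 4 new (u, f, o, l)
  "aacsghqqxc" → prefix "aacsg" already present; 5 new (h, q, q, x, c)
  "aacsgjbja" → prefix "aacsg" already present; 4 new (j, b, j, a)
Total nodes = 6 + 5 + 3 + 4 + 5 + 4 = 27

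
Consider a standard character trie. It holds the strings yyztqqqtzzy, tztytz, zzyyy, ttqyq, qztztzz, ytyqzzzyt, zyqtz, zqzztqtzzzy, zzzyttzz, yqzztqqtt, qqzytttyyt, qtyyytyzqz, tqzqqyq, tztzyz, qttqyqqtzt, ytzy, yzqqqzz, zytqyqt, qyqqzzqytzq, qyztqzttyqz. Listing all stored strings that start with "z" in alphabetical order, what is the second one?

Filter for "z…" and sort: "zqzztqtzzzy", "zyqtz", "zytqyqt", "zzyyy", "zzzyttzz"
Position 2: zyqtz

zyqtz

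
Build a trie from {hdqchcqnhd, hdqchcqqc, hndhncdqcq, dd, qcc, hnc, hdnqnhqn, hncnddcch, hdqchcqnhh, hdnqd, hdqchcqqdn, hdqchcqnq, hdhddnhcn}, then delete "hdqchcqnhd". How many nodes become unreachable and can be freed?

1

A node on "hdqchcqnhd"'s path can go only if nothing else ends at it or branches off below it.
The suffix "d" (1 node) is used only by "hdqchcqnhd"; the node for "hdqchcqnh" still has the child "h", so pruning stops there.
Nodes removed: 1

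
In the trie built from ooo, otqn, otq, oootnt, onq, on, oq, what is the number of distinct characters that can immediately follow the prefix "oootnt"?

0

Follow the path "oootnt" to its node, then look at its outgoing edges.
No stored string extends past "oootnt".
That node has 0 child edges.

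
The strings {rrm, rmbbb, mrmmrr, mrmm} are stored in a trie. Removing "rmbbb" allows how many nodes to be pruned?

4

Walk "rmbbb" from the leaf back toward the root, removing each node that no remaining word uses.
The suffix "mbbb" (4 nodes) is used only by "rmbbb"; the node for "r" still has the child "r", so pruning stops there.
Nodes removed: 4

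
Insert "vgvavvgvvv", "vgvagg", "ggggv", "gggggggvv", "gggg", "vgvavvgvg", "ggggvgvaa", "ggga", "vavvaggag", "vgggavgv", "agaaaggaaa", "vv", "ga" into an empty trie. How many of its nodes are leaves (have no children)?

11

Leaves are exactly the stored words that no other stored word extends.
Those words: "agaaaggaaa", "ga", "ggga", "gggggggvv", "ggggvgvaa", "vavvaggag", "vgggavgv", "vgvagg", "vgvavvgvg", "vgvavvgvvv", "vv"
Leaf count: 11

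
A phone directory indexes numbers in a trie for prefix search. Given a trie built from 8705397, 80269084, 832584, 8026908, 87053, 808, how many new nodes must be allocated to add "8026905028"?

Walking "8026905028" from the root, the first 6 characters ("802690") follow existing edges; "5" is the first miss.
So 10 − 6 = 4 new nodes.

4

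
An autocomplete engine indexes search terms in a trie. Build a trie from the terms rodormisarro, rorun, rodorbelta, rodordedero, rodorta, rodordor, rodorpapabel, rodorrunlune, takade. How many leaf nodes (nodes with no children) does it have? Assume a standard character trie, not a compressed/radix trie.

9

A leaf is a node with no children — equivalently, the end of a word that is not a proper prefix of any other stored word.
Those words: "rodorbelta", "rodordedero", "rodordor", "rodormisarro", "rodorpapabel", "rodorrunlune", "rodorta", "rorun", "takade"
Leaf count: 9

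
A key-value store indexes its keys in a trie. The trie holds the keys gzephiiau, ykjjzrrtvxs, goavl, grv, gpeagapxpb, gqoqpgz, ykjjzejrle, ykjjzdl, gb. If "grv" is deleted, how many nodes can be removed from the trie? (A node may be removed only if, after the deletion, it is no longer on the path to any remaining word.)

2

Walk "grv" from the leaf back toward the root, removing each node that no remaining word uses.
The suffix "rv" (2 nodes) is used only by "grv"; the node for "g" still has the child "z", so pruning stops there.
Nodes removed: 2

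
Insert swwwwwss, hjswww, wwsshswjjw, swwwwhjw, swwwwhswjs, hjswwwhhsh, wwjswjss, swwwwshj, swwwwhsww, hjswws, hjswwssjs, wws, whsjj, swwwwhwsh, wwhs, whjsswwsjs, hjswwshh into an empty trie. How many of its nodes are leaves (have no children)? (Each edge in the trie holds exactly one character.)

14

Leaves are exactly the stored words that no other stored word extends.
Those words: "hjswwshh", "hjswwssjs", "hjswwwhhsh", "swwwwhjw", "swwwwhswjs", "swwwwhsww", "swwwwhwsh", "swwwwshj", "swwwwwss", "whjsswwsjs", "whsjj", "wwhs", "wwjswjss", "wwsshswjjw"
Leaf count: 14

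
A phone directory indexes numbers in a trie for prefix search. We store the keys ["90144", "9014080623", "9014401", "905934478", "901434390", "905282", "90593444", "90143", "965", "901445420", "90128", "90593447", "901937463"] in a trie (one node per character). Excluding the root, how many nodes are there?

For each word, the new-node count is its length minus the longest prefix already in the trie:
  "90144" → 5 new (9, 0, 1, 4, 4)
  "9014080623" → prefix "9014" already present; 6 new (0, 8, 0, 6, 2, 3)
  "9014401" → prefix "90144" already present; 2 new (0, 1)
  "905934478" → prefix "90" already present; 7 new (5, 9, 3, 4, 4, 7, 8)
  "901434390" → prefix "9014" already present; 5 new (3, 4, 3, 9, 0)
  "905282" → prefix "905" already present; 3 new (2, 8, 2)
  "90593444" → prefix "9059344" already present; 1 new (4)
  "90143" → prefix "90143" already present; 0 new (none)
  "965" → prefix "9" already present; 2 new (6, 5)
  "901445420" → prefix "90144" already present; 4 new (5, 4, 2, 0)
  "90128" → prefix "901" already present; 2 new (2, 8)
  "90593447" → prefix "90593447" already present; 0 new (none)
  "901937463" → prefix "901" already present; 6 new (9, 3, 7, 4, 6, 3)
Total nodes = 5 + 6 + 2 + 7 + 5 + 3 + 1 + 0 + 2 + 4 + 2 + 0 + 6 = 43

43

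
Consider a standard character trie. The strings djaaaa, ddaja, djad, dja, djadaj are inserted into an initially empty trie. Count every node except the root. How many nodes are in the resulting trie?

Count nodes per top-level branch (shared prefixes stored once):
  'd'-branch (ddaja, dja, djaaaa, djad, djadaj): 13 nodes
Sum: 13

13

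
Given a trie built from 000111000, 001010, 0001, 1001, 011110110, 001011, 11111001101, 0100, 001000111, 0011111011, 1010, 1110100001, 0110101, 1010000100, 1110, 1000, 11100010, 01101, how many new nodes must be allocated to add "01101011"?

Walking "01101011" from the root, the first 7 characters ("0110101") follow existing edges; "1" is the first miss.
Each of the 1 remaining characters creates one node.

1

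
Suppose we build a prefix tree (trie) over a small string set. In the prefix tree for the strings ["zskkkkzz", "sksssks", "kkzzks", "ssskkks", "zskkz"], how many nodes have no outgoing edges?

A leaf is a node with no children — equivalently, the end of a word that is not a proper prefix of any other stored word.
Those words: "kkzzks", "sksssks", "ssskkks", "zskkkkzz", "zskkz"
Leaf count: 5

5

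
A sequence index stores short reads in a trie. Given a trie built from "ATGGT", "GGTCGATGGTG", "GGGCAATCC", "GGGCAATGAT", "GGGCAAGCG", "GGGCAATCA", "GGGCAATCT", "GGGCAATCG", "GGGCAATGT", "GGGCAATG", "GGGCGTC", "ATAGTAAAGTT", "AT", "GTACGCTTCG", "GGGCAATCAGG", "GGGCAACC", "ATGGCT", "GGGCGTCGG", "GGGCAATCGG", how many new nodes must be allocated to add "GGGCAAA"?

1

"GGGCAA" is already a path in the trie; the remaining "A" must be added.
New nodes needed: |"GGGCAAA"| − 6 = 7 − 6 = 1.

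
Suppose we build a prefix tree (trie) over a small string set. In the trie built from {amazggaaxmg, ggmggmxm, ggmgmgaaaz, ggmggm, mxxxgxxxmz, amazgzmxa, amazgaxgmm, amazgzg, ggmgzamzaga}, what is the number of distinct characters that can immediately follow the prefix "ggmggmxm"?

0

Follow the path "ggmggmxm" to its node, then look at its outgoing edges.
No stored string extends past "ggmggmxm".
That node has 0 child edges.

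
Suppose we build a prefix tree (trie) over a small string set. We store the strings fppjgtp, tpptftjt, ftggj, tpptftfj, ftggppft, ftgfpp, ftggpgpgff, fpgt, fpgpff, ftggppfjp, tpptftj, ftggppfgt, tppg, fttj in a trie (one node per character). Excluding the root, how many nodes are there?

45

For each word, the new-node count is its length minus the longest prefix already in the trie:
  "fppjgtp" → 7 new (f, p, p, j, g, t, p)
  "tpptftjt" → 8 new (t, p, p, t, f, t, j, t)
  "ftggj" → prefix "f" already present; 4 new (t, g, g, j)
  "tpptftfj" → prefix "tpptft" already present; 2 new (f, j)
  "ftggppft" → prefix "ftgg" already present; 4 new (p, p, f, t)
  "ftgfpp" → prefix "ftg" already present; 3 new (f, p, p)
  "ftggpgpgff" → prefix "ftggp" already present; 5 new (g, p, g, f, f)
  "fpgt" → prefix "fp" already present; 2 new (g, t)
  "fpgpff" → prefix "fpg" already present; 3 new (p, f, f)
  "ftggppfjp" → prefix "ftggppf" already present; 2 new (j, p)
  "tpptftj" → prefix "tpptftj" already present; 0 new (none)
  "ftggppfgt" → prefix "ftggppf" already present; 2 new (g, t)
  "tppg" → prefix "tpp" already present; 1 new (g)
  "fttj" → prefix "ft" already present; 2 new (t, j)
Total nodes = 7 + 8 + 4 + 2 + 4 + 3 + 5 + 2 + 3 + 2 + 0 + 2 + 1 + 2 = 45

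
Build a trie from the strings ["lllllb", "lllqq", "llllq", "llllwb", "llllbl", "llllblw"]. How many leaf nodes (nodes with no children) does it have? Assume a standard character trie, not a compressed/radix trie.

5

A leaf is a node with no children — equivalently, the end of a word that is not a proper prefix of any other stored word.
Those words: "llllblw", "lllllb", "llllq", "llllwb", "lllqq"
Leaf count: 5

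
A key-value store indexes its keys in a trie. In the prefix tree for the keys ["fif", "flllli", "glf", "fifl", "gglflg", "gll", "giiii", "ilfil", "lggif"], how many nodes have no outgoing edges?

A leaf is a node with no children — equivalently, the end of a word that is not a proper prefix of any other stored word.
Those words: "fifl", "flllli", "gglflg", "giiii", "glf", "gll", "ilfil", "lggif"
Leaf count: 8

8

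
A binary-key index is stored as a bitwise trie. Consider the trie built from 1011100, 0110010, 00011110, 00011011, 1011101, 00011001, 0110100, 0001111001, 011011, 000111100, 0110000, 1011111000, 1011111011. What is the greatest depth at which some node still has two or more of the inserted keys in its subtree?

Look for the deepest trie node that still has at least two words in its subtree.
"000111100" and "0001111001" agree on "000111100" (9 characters) before diverging; nothing deeper is shared.
Longest shared-prefix length: 9

9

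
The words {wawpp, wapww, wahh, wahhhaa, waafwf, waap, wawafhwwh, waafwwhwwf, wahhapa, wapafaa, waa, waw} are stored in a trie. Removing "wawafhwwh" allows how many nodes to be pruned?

A node on "wawafhwwh"'s path can go only if nothing else ends at it or branches off below it.
The suffix "afhwwh" (6 nodes) is used only by "wawafhwwh"; the node for "waw" still has the child "p", so pruning stops there.
Nodes removed: 6

6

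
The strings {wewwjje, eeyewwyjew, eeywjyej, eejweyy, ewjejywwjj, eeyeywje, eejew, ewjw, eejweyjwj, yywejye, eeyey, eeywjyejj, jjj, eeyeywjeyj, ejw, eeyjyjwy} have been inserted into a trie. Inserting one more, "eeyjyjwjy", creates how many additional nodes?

Walking "eeyjyjwjy" from the root, the first 7 characters ("eeyjyjw") follow existing edges; "j" is the first miss.
New nodes needed: |"eeyjyjwjy"| − 7 = 9 − 7 = 2.

2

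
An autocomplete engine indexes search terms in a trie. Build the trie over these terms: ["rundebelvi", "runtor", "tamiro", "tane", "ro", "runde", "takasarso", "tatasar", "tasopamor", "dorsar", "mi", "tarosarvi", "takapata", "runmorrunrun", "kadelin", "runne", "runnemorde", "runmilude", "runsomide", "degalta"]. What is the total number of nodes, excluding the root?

Trace insertions, counting only characters that open a new branch:
  "rundebelvi" → 10 new (r, u, n, d, e, b, e, l, v, i)
  "runtor" → prefix "run" already present; 3 new (t, o, r)
  "tamiro" → 6 new (t, a, m, i, r, o)
  "tane" → prefix "ta" already present; 2 new (n, e)
  "ro" → prefix "r" already present; 1 new (o)
  "runde" → prefix "runde" already present; 0 new (none)
  "takasarso" → prefix "ta" already present; 7 new (k, a, s, a, r, s, o)
  "tatasar" → prefix "ta" already present; 5 new (t, a, s, a, r)
  "tasopamor" → prefix "ta" already present; 7 new (s, o, p, a, m, o, r)
  "dorsar" → 6 new (d, o, r, s, a, r)
  "mi" → 2 new (m, i)
  "tarosarvi" → prefix "ta" already present; 7 new (r, o, s, a, r, v, i)
  "takapata" → prefix "taka" already present; 4 new (p, a, t, a)
  "runmorrunrun" → prefix "run" already present; 9 new (m, o, r, r, u, n, r, u, n)
  "kadelin" → 7 new (k, a, d, e, l, i, n)
  "runne" → prefix "run" already present; 2 new (n, e)
  "runnemorde" → prefix "runne" already present; 5 new (m, o, r, d, e)
  "runmilude" → prefix "runm" already present; 5 new (i, l, u, d, e)
  "runsomide" → prefix "run" already present; 6 new (s, o, m, i, d, e)
  "degalta" → prefix "d" already present; 6 new (e, g, a, l, t, a)
Total nodes = 10 + 3 + 6 + 2 + 1 + 0 + 7 + 5 + 7 + 6 + 2 + 7 + 4 + 9 + 7 + 2 + 5 + 5 + 6 + 6 = 100

100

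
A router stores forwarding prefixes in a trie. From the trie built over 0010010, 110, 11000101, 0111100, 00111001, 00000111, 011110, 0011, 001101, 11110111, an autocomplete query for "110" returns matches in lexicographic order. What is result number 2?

Words with prefix "110", in lexicographic order: "110", "11000101"
Position 2: 11000101

11000101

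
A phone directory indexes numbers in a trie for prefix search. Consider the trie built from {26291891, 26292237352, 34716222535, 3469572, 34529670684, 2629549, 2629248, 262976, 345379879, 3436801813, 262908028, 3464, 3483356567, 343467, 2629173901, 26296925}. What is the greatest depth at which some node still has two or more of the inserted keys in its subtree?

Look for the deepest trie node that still has at least two words in its subtree.
e.g. "2629173901" and "26291891" share the prefix "26291" of length 5; no pair shares a longer one.
Longest shared-prefix length: 5

5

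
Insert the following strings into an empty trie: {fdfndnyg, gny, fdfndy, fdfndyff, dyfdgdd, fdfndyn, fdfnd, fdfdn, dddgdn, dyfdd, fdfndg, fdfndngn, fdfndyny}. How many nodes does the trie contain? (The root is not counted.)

Insert word by word; a character creates a node only if that edge doesn't already exist:
  "fdfndnyg" → 8 new (f, d, f, n, d, n, y, g)
  "gny" → 3 new (g, n, y)
  "fdfndy" → prefix "fdfnd" already present; 1 new (y)
  "fdfndyff" → prefix "fdfndy" already present; 2 new (f, f)
  "dyfdgdd" → 7 new (d, y, f, d, g, d, d)
  "fdfndyn" → prefix "fdfndy" already present; 1 new (n)
  "fdfnd" → prefix "fdfnd" already present; 0 new (none)
  "fdfdn" → prefix "fdf" already present; 2 new (d, n)
  "dddgdn" → prefix "d" already present; 5 new (d, d, g, d, n)
  "dyfdd" → prefix "dyfd" already present; 1 new (d)
  "fdfndg" → prefix "fdfnd" already present; 1 new (g)
  "fdfndngn" → prefix "fdfndn" already present; 2 new (g, n)
  "fdfndyny" → prefix "fdfndyn" already present; 1 new (y)
Total nodes = 8 + 3 + 1 + 2 + 7 + 1 + 0 + 2 + 5 + 1 + 1 + 2 + 1 = 34

34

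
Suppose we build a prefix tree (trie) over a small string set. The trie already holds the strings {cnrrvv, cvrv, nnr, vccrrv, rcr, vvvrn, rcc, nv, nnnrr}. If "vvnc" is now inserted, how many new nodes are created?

2

Walking "vvnc" from the root, the first 2 characters ("vv") follow existing edges; "n" is the first miss.
So 4 − 2 = 2 new nodes.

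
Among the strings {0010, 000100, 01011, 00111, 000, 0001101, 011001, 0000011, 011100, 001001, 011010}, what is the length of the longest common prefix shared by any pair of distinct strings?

Equivalently: take the maximum, over all pairs, of their longest common prefix length.
"000100" and "0001101" agree on "0001" (4 characters) before diverging; nothing deeper is shared.
Longest shared-prefix length: 4

4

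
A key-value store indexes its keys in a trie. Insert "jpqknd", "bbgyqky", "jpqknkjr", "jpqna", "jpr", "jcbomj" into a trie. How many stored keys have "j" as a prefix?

Traverse to the node for "j", then collect every word in that subtree.
Words under "j": jcbomj, jpqknd, jpqknkjr, jpqna, jpr
Count: 5

5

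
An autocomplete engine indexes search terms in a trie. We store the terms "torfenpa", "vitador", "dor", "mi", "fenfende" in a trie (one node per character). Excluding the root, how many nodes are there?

28

Trace insertions, counting only characters that open a new branch:
  "torfenpa" → 8 new (t, o, r, f, e, n, p, a)
  "vitador" → 7 new (v, i, t, a, d, o, r)
  "dor" → 3 new (d, o, r)
  "mi" → 2 new (m, i)
  "fenfende" → 8 new (f, e, n, f, e, n, d, e)
Total nodes = 8 + 7 + 3 + 2 + 8 = 28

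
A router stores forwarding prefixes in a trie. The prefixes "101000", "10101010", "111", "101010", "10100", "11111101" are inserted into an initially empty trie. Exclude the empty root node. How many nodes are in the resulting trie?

Trie structure (* marks end of a word):
(root)
└─ 1
   ├─ 0
   │  └─ 1
   │     └─ 0
   │        ├─ 0 *
   │        │  └─ 0 *
   │        └─ 1
   │           └─ 0 *
   │              └─ 1
   │                 └─ 0 *
   └─ 1
      └─ 1 *
         └─ 1
            └─ 1
               └─ 1
                  └─ 0
                     └─ 1 *
Counting every labelled node above: 17.

17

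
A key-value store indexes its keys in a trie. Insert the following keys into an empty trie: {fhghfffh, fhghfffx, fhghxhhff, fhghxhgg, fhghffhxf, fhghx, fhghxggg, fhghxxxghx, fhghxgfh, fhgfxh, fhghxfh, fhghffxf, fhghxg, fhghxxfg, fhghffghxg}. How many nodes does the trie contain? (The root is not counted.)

42

For each word, the new-node count is its length minus the longest prefix already in the trie:
  "fhghfffh" → 8 new (f, h, g, h, f, f, f, h)
  "fhghfffx" → prefix "fhghfff" already present; 1 new (x)
  "fhghxhhff" → prefix "fhgh" already present; 5 new (x, h, h, f, f)
  "fhghxhgg" → prefix "fhghxh" already present; 2 new (g, g)
  "fhghffhxf" → prefix "fhghff" already present; 3 new (h, x, f)
  "fhghx" → prefix "fhghx" already present; 0 new (none)
  "fhghxggg" → prefix "fhghx" already present; 3 new (g, g, g)
  "fhghxxxghx" → prefix "fhghx" already present; 5 new (x, x, g, h, x)
  "fhghxgfh" → prefix "fhghxg" already present; 2 new (f, h)
  "fhgfxh" → prefix "fhg" already present; 3 new (f, x, h)
  "fhghxfh" → prefix "fhghx" already present; 2 new (f, h)
  "fhghffxf" → prefix "fhghff" already present; 2 new (x, f)
  "fhghxg" → prefix "fhghxg" already present; 0 new (none)
  "fhghxxfg" → prefix "fhghxx" already present; 2 new (f, g)
  "fhghffghxg" → prefix "fhghff" already present; 4 new (g, h, x, g)
Total nodes = 8 + 1 + 5 + 2 + 3 + 0 + 3 + 5 + 2 + 3 + 2 + 2 + 0 + 2 + 4 = 42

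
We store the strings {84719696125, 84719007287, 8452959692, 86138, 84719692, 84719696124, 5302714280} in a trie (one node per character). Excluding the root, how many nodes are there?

Count nodes per top-level branch (shared prefixes stored once):
  '5'-branch (5302714280): 10 nodes
  '8'-branch (8452959692, 84719007287, 84719692, 84719696124, 84719696125, 86138): 31 nodes
Sum: 41

41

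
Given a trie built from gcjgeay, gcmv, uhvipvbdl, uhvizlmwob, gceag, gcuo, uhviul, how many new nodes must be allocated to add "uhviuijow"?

4

"uhviu" is already a path in the trie; the remaining "ijow" must be added.
So 9 − 5 = 4 new nodes.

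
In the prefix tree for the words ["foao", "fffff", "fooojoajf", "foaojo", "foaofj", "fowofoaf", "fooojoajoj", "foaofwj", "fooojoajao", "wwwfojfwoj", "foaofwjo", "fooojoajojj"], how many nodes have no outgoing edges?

9

Leaves are exactly the stored words that no other stored word extends.
Those words: "fffff", "foaofj", "foaofwjo", "foaojo", "fooojoajao", "fooojoajf", "fooojoajojj", "fowofoaf", "wwwfojfwoj"
Leaf count: 9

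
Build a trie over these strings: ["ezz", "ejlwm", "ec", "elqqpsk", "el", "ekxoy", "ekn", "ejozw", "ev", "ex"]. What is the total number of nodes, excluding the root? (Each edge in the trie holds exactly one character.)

For each word, the new-node count is its length minus the longest prefix already in the trie:
  "ezz" → 3 new (e, z, z)
  "ejlwm" → prefix "e" already present; 4 new (j, l, w, m)
  "ec" → prefix "e" already present; 1 new (c)
  "elqqpsk" → prefix "e" already present; 6 new (l, q, q, p, s, k)
  "el" → prefix "el" already present; 0 new (none)
  "ekxoy" → prefix "e" already present; 4 new (k, x, o, y)
  "ekn" → prefix "ek" already present; 1 new (n)
  "ejozw" → prefix "ej" already present; 3 new (o, z, w)
  "ev" → prefix "e" already present; 1 new (v)
  "ex" → prefix "e" already present; 1 new (x)
Total nodes = 3 + 4 + 1 + 6 + 0 + 4 + 1 + 3 + 1 + 1 = 24

24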